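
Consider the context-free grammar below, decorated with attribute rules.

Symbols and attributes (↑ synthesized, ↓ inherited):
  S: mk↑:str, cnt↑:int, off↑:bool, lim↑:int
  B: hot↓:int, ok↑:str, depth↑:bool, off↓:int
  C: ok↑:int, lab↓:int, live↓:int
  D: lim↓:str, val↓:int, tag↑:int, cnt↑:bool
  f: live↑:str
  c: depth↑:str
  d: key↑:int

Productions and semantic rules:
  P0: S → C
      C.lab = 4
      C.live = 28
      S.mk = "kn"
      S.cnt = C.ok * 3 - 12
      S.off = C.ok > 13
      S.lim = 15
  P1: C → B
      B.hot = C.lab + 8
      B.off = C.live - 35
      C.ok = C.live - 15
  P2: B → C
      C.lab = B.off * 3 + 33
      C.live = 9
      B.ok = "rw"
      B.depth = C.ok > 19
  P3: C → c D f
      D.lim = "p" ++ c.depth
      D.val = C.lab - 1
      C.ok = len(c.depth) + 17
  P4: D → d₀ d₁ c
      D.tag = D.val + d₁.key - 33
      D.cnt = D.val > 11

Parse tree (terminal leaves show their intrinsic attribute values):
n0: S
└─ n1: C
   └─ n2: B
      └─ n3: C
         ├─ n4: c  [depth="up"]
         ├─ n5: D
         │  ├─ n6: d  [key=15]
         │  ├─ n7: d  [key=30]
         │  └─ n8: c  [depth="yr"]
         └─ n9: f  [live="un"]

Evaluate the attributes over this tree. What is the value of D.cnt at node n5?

1. n1.lab = 4  [4]
2. n1.live = 28  [28]
3. n2.hot = 12  [C.lab + 8]
4. n2.off = -7  [C.live - 35]
5. n3.lab = 12  [B.off * 3 + 33]
6. n3.live = 9  [9]
7. n4.depth = "up"  [terminal]
8. n5.lim = "pup"  ["p" ++ c.depth]
9. n5.val = 11  [C.lab - 1]
10. n6.key = 15  [terminal]
11. n7.key = 30  [terminal]
12. n8.depth = "yr"  [terminal]
13. n5.tag = 8  [D.val + d₁.key - 33]
14. n5.cnt = false  [D.val > 11]
15. n9.live = "un"  [terminal]
16. n3.ok = 19  [len(c.depth) + 17]
17. n2.ok = "rw"  ["rw"]
18. n2.depth = false  [C.ok > 19]
19. n1.ok = 13  [C.live - 15]
20. n0.mk = "kn"  ["kn"]
21. n0.cnt = 27  [C.ok * 3 - 12]
22. n0.off = false  [C.ok > 13]
23. n0.lim = 15  [15]

false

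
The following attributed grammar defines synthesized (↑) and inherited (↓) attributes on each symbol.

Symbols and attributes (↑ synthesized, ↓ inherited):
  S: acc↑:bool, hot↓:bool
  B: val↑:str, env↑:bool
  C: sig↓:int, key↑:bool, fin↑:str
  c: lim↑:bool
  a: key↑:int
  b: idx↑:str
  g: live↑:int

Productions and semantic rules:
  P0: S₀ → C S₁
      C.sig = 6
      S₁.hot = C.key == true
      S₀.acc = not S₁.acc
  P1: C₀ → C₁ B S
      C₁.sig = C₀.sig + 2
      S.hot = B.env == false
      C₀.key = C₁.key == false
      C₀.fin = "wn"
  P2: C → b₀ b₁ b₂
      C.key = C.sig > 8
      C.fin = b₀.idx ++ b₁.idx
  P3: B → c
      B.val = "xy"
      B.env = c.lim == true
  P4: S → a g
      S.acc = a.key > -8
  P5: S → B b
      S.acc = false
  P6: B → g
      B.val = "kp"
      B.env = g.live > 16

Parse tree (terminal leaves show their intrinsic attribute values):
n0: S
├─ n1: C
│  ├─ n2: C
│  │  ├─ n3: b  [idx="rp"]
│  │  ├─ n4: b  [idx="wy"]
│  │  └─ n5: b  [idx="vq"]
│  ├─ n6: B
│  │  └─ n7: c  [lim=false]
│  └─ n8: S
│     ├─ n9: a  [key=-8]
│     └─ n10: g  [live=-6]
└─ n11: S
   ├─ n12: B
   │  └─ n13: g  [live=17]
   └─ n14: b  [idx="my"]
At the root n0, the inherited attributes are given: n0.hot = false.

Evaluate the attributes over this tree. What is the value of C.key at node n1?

true

1. n0.hot = false  [given at root]
2. n1.sig = 6  [6]
3. n2.sig = 8  [C₀.sig + 2]
4. n3.idx = "rp"  [terminal]
5. n4.idx = "wy"  [terminal]
6. n5.idx = "vq"  [terminal]
7. n2.key = false  [C.sig > 8]
8. n2.fin = "rpwy"  [b₀.idx ++ b₁.idx]
9. n7.lim = false  [terminal]
10. n6.val = "xy"  ["xy"]
11. n6.env = false  [c.lim == true]
12. n8.hot = true  [B.env == false]
13. n9.key = -8  [terminal]
14. n10.live = -6  [terminal]
15. n8.acc = false  [a.key > -8]
16. n1.key = true  [C₁.key == false]
17. n1.fin = "wn"  ["wn"]
18. n11.hot = true  [C.key == true]
19. n13.live = 17  [terminal]
20. n12.val = "kp"  ["kp"]
21. n12.env = true  [g.live > 16]
22. n14.idx = "my"  [terminal]
23. n11.acc = false  [false]
24. n0.acc = true  [not S₁.acc]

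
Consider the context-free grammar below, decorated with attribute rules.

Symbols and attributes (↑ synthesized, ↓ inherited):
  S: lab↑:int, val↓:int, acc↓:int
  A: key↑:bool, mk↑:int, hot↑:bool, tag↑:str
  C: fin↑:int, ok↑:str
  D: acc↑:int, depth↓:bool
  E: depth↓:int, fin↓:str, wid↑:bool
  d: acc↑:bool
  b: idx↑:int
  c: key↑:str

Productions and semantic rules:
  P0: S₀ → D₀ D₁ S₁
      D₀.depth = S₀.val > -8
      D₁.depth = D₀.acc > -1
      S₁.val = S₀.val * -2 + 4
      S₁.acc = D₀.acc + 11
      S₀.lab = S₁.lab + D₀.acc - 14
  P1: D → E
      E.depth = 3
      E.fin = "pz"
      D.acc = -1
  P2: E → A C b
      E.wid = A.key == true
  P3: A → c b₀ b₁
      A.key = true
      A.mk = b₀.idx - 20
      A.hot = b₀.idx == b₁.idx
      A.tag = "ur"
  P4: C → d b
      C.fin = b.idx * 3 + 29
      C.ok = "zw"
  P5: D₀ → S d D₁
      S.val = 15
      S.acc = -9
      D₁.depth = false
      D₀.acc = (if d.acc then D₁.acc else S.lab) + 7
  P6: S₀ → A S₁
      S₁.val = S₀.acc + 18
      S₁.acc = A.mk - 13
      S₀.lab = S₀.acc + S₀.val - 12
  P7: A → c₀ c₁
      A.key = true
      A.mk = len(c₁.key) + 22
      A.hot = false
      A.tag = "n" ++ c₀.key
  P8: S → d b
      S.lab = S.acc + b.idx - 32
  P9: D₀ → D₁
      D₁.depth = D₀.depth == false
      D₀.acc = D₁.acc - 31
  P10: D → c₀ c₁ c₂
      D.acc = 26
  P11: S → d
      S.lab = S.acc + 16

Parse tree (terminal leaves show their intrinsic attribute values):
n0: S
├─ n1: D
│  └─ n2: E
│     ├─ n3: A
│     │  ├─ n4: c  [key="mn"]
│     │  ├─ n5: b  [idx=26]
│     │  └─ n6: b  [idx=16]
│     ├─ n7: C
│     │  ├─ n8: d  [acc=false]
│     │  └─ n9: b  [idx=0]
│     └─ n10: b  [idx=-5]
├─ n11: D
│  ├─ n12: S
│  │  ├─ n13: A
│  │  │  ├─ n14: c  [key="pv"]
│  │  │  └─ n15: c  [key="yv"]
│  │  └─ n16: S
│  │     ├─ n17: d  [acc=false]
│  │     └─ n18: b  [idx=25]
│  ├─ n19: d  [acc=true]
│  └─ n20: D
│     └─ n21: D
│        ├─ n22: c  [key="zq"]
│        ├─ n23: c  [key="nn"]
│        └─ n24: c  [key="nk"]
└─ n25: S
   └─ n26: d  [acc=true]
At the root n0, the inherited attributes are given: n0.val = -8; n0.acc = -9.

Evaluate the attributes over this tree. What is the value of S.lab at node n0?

11

1. n0.val = -8  [given at root]
2. n0.acc = -9  [given at root]
3. n1.depth = false  [S₀.val > -8]
4. n2.depth = 3  [3]
5. n2.fin = "pz"  ["pz"]
6. n4.key = "mn"  [terminal]
7. n5.idx = 26  [terminal]
8. n6.idx = 16  [terminal]
9. n3.key = true  [true]
10. n3.mk = 6  [b₀.idx - 20]
11. n3.hot = false  [b₀.idx == b₁.idx]
12. n3.tag = "ur"  ["ur"]
13. n8.acc = false  [terminal]
14. n9.idx = 0  [terminal]
15. n7.fin = 29  [b.idx * 3 + 29]
16. n7.ok = "zw"  ["zw"]
17. n10.idx = -5  [terminal]
18. n2.wid = true  [A.key == true]
19. n1.acc = -1  [-1]
20. n11.depth = false  [D₀.acc > -1]
21. n12.val = 15  [15]
22. n12.acc = -9  [-9]
23. n14.key = "pv"  [terminal]
24. n15.key = "yv"  [terminal]
25. n13.key = true  [true]
26. n13.mk = 24  [len(c₁.key) + 22]
27. n13.hot = false  [false]
28. n13.tag = "npv"  ["n" ++ c₀.key]
29. n16.val = 9  [S₀.acc + 18]
30. n16.acc = 11  [A.mk - 13]
31. n17.acc = false  [terminal]
32. n18.idx = 25  [terminal]
33. n16.lab = 4  [S.acc + b.idx - 32]
34. n12.lab = -6  [S₀.acc + S₀.val - 12]
35. n19.acc = true  [terminal]
36. n20.depth = false  [false]
37. n21.depth = true  [D₀.depth == false]
38. n22.key = "zq"  [terminal]
39. n23.key = "nn"  [terminal]
40. n24.key = "nk"  [terminal]
41. n21.acc = 26  [26]
42. n20.acc = -5  [D₁.acc - 31]
43. n11.acc = 2  [(if d.acc then D₁.acc else S.lab) + 7]
44. n25.val = 20  [S₀.val * -2 + 4]
45. n25.acc = 10  [D₀.acc + 11]
46. n26.acc = true  [terminal]
47. n25.lab = 26  [S.acc + 16]
48. n0.lab = 11  [S₁.lab + D₀.acc - 14]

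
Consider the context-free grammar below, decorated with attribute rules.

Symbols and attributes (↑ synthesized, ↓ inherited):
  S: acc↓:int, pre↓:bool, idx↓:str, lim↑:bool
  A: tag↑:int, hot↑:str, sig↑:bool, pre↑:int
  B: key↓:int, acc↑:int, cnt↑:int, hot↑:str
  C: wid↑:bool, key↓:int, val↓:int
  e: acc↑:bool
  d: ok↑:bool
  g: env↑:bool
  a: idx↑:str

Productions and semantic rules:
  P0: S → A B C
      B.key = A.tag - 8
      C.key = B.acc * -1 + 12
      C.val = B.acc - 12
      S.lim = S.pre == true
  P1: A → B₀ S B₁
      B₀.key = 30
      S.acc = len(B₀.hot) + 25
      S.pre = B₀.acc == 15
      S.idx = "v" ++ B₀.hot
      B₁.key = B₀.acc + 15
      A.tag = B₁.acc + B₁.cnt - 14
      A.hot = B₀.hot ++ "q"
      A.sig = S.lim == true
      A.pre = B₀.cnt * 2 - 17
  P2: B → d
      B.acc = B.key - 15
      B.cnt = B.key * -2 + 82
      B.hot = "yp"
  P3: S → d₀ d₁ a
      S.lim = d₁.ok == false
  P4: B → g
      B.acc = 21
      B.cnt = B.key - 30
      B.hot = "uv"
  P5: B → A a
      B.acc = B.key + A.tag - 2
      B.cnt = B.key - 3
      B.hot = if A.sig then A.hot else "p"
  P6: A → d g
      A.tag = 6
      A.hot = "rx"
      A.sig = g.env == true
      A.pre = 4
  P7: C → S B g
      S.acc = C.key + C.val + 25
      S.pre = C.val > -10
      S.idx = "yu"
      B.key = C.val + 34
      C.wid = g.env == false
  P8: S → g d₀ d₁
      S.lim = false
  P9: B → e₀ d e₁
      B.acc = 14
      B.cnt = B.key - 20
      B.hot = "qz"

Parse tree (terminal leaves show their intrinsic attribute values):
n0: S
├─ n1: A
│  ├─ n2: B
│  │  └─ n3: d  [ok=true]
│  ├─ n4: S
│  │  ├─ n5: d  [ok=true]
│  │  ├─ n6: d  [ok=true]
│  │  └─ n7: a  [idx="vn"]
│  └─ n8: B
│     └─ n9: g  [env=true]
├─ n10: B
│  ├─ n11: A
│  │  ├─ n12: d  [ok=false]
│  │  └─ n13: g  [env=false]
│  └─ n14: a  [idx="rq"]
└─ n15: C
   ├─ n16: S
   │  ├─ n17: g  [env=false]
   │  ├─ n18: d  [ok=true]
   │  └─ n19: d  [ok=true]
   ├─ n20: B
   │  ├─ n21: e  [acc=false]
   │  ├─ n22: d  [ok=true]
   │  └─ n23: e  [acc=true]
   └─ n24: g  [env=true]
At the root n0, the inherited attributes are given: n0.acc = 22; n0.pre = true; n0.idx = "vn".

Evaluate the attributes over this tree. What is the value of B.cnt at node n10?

1. n0.acc = 22  [given at root]
2. n0.pre = true  [given at root]
3. n0.idx = "vn"  [given at root]
4. n2.key = 30  [30]
5. n3.ok = true  [terminal]
6. n2.acc = 15  [B.key - 15]
7. n2.cnt = 22  [B.key * -2 + 82]
8. n2.hot = "yp"  ["yp"]
9. n4.acc = 27  [len(B₀.hot) + 25]
10. n4.pre = true  [B₀.acc == 15]
11. n4.idx = "vyp"  ["v" ++ B₀.hot]
12. n5.ok = true  [terminal]
13. n6.ok = true  [terminal]
14. n7.idx = "vn"  [terminal]
15. n4.lim = false  [d₁.ok == false]
16. n8.key = 30  [B₀.acc + 15]
17. n9.env = true  [terminal]
18. n8.acc = 21  [21]
19. n8.cnt = 0  [B.key - 30]
20. n8.hot = "uv"  ["uv"]
21. n1.tag = 7  [B₁.acc + B₁.cnt - 14]
22. n1.hot = "ypq"  [B₀.hot ++ "q"]
23. n1.sig = false  [S.lim == true]
24. n1.pre = 27  [B₀.cnt * 2 - 17]
25. n10.key = -1  [A.tag - 8]
26. n12.ok = false  [terminal]
27. n13.env = false  [terminal]
28. n11.tag = 6  [6]
29. n11.hot = "rx"  ["rx"]
30. n11.sig = false  [g.env == true]
31. n11.pre = 4  [4]
32. n14.idx = "rq"  [terminal]
33. n10.acc = 3  [B.key + A.tag - 2]
34. n10.cnt = -4  [B.key - 3]
35. n10.hot = "p"  [if A.sig then A.hot else "p"]
36. n15.key = 9  [B.acc * -1 + 12]
37. n15.val = -9  [B.acc - 12]
38. n16.acc = 25  [C.key + C.val + 25]
39. n16.pre = true  [C.val > -10]
40. n16.idx = "yu"  ["yu"]
41. n17.env = false  [terminal]
42. n18.ok = true  [terminal]
43. n19.ok = true  [terminal]
44. n16.lim = false  [false]
45. n20.key = 25  [C.val + 34]
46. n21.acc = false  [terminal]
47. n22.ok = true  [terminal]
48. n23.acc = true  [terminal]
49. n20.acc = 14  [14]
50. n20.cnt = 5  [B.key - 20]
51. n20.hot = "qz"  ["qz"]
52. n24.env = true  [terminal]
53. n15.wid = false  [g.env == false]
54. n0.lim = true  [S.pre == true]

-4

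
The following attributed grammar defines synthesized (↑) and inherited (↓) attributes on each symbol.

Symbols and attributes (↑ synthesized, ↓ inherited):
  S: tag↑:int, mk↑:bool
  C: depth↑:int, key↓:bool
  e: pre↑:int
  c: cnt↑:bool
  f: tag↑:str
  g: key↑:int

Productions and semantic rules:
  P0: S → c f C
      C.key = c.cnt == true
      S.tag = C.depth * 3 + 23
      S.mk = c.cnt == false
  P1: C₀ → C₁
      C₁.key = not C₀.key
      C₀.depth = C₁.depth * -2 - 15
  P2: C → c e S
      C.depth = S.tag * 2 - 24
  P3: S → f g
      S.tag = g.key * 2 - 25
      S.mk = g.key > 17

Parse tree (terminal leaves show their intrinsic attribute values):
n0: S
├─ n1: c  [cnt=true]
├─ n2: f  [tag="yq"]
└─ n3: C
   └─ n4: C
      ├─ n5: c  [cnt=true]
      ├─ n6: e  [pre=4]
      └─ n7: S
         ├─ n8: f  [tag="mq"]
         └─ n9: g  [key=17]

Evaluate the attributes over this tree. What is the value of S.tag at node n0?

1. n1.cnt = true  [terminal]
2. n2.tag = "yq"  [terminal]
3. n3.key = true  [c.cnt == true]
4. n4.key = false  [not C₀.key]
5. n5.cnt = true  [terminal]
6. n6.pre = 4  [terminal]
7. n8.tag = "mq"  [terminal]
8. n9.key = 17  [terminal]
9. n7.tag = 9  [g.key * 2 - 25]
10. n7.mk = false  [g.key > 17]
11. n4.depth = -6  [S.tag * 2 - 24]
12. n3.depth = -3  [C₁.depth * -2 - 15]
13. n0.tag = 14  [C.depth * 3 + 23]
14. n0.mk = false  [c.cnt == false]

14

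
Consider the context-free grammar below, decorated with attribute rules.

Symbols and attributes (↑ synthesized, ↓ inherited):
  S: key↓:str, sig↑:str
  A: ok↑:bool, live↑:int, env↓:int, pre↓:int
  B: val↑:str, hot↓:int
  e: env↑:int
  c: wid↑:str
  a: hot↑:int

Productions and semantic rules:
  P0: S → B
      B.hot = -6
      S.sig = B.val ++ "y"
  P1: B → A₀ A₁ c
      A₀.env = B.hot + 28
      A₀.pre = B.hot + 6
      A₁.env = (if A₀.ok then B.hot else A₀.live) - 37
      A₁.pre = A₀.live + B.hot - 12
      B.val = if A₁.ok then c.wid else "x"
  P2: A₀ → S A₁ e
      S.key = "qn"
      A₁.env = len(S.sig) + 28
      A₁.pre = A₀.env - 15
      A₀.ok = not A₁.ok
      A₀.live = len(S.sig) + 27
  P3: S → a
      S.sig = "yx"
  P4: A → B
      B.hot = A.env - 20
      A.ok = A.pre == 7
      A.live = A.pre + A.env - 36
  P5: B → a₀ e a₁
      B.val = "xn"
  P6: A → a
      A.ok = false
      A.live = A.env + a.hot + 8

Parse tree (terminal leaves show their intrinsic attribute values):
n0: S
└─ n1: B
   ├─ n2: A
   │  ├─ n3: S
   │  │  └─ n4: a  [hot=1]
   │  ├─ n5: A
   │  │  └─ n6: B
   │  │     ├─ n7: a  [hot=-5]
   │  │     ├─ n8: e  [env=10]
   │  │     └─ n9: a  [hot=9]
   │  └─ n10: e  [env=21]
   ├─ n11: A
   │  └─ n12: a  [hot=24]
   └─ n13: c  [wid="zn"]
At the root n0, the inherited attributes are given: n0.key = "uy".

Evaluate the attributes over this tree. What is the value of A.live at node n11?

1. n0.key = "uy"  [given at root]
2. n1.hot = -6  [-6]
3. n2.env = 22  [B.hot + 28]
4. n2.pre = 0  [B.hot + 6]
5. n3.key = "qn"  ["qn"]
6. n4.hot = 1  [terminal]
7. n3.sig = "yx"  ["yx"]
8. n5.env = 30  [len(S.sig) + 28]
9. n5.pre = 7  [A₀.env - 15]
10. n6.hot = 10  [A.env - 20]
11. n7.hot = -5  [terminal]
12. n8.env = 10  [terminal]
13. n9.hot = 9  [terminal]
14. n6.val = "xn"  ["xn"]
15. n5.ok = true  [A.pre == 7]
16. n5.live = 1  [A.pre + A.env - 36]
17. n10.env = 21  [terminal]
18. n2.ok = false  [not A₁.ok]
19. n2.live = 29  [len(S.sig) + 27]
20. n11.env = -8  [(if A₀.ok then B.hot else A₀.live) - 37]
21. n11.pre = 11  [A₀.live + B.hot - 12]
22. n12.hot = 24  [terminal]
23. n11.ok = false  [false]
24. n11.live = 24  [A.env + a.hot + 8]
25. n13.wid = "zn"  [terminal]
26. n1.val = "x"  [if A₁.ok then c.wid else "x"]
27. n0.sig = "xy"  [B.val ++ "y"]

24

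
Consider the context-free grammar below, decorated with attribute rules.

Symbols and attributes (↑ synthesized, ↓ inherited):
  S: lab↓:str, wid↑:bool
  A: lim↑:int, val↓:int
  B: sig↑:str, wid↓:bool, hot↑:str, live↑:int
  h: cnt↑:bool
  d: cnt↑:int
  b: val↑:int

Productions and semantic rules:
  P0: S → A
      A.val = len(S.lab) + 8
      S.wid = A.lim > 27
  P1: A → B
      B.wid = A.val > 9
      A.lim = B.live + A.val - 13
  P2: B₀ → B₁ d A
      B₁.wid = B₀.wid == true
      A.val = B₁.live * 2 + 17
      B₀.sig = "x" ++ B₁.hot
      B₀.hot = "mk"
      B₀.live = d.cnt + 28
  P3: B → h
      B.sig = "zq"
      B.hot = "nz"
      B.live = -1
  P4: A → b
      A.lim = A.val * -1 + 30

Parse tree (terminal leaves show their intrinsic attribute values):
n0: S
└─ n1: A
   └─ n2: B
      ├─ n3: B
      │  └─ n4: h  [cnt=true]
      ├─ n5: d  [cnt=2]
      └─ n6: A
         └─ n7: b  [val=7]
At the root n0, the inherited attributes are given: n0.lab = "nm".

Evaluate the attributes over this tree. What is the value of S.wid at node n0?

false

1. n0.lab = "nm"  [given at root]
2. n1.val = 10  [len(S.lab) + 8]
3. n2.wid = true  [A.val > 9]
4. n3.wid = true  [B₀.wid == true]
5. n4.cnt = true  [terminal]
6. n3.sig = "zq"  ["zq"]
7. n3.hot = "nz"  ["nz"]
8. n3.live = -1  [-1]
9. n5.cnt = 2  [terminal]
10. n6.val = 15  [B₁.live * 2 + 17]
11. n7.val = 7  [terminal]
12. n6.lim = 15  [A.val * -1 + 30]
13. n2.sig = "xnz"  ["x" ++ B₁.hot]
14. n2.hot = "mk"  ["mk"]
15. n2.live = 30  [d.cnt + 28]
16. n1.lim = 27  [B.live + A.val - 13]
17. n0.wid = false  [A.lim > 27]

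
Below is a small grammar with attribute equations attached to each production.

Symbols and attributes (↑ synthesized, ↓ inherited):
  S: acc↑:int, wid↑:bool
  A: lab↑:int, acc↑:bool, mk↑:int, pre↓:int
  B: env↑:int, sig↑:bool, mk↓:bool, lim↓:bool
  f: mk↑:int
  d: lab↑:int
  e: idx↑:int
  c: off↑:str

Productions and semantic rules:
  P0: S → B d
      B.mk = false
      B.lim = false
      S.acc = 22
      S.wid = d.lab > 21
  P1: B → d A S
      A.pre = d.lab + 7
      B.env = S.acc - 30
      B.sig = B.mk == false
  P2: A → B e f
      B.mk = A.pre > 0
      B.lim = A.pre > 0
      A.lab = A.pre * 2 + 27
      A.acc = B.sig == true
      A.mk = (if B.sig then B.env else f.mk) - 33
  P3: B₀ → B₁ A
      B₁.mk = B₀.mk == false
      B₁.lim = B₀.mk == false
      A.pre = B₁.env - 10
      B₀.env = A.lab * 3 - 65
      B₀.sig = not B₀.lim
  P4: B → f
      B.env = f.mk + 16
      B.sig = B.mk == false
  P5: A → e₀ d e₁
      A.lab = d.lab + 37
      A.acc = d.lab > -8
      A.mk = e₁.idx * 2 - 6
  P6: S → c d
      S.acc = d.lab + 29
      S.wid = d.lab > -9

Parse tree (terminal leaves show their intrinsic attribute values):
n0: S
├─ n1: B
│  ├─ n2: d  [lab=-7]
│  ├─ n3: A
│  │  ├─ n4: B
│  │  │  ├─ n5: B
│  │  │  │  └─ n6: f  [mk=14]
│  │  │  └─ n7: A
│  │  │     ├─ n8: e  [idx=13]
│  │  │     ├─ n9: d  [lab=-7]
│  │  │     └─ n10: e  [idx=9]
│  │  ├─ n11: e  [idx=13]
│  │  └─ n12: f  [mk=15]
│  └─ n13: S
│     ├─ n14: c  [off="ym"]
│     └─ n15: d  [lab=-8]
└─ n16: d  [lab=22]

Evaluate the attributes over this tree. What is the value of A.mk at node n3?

-8

1. n1.mk = false  [false]
2. n1.lim = false  [false]
3. n2.lab = -7  [terminal]
4. n3.pre = 0  [d.lab + 7]
5. n4.mk = false  [A.pre > 0]
6. n4.lim = false  [A.pre > 0]
7. n5.mk = true  [B₀.mk == false]
8. n5.lim = true  [B₀.mk == false]
9. n6.mk = 14  [terminal]
10. n5.env = 30  [f.mk + 16]
11. n5.sig = false  [B.mk == false]
12. n7.pre = 20  [B₁.env - 10]
13. n8.idx = 13  [terminal]
14. n9.lab = -7  [terminal]
15. n10.idx = 9  [terminal]
16. n7.lab = 30  [d.lab + 37]
17. n7.acc = true  [d.lab > -8]
18. n7.mk = 12  [e₁.idx * 2 - 6]
19. n4.env = 25  [A.lab * 3 - 65]
20. n4.sig = true  [not B₀.lim]
21. n11.idx = 13  [terminal]
22. n12.mk = 15  [terminal]
23. n3.lab = 27  [A.pre * 2 + 27]
24. n3.acc = true  [B.sig == true]
25. n3.mk = -8  [(if B.sig then B.env else f.mk) - 33]
26. n14.off = "ym"  [terminal]
27. n15.lab = -8  [terminal]
28. n13.acc = 21  [d.lab + 29]
29. n13.wid = true  [d.lab > -9]
30. n1.env = -9  [S.acc - 30]
31. n1.sig = true  [B.mk == false]
32. n16.lab = 22  [terminal]
33. n0.acc = 22  [22]
34. n0.wid = true  [d.lab > 21]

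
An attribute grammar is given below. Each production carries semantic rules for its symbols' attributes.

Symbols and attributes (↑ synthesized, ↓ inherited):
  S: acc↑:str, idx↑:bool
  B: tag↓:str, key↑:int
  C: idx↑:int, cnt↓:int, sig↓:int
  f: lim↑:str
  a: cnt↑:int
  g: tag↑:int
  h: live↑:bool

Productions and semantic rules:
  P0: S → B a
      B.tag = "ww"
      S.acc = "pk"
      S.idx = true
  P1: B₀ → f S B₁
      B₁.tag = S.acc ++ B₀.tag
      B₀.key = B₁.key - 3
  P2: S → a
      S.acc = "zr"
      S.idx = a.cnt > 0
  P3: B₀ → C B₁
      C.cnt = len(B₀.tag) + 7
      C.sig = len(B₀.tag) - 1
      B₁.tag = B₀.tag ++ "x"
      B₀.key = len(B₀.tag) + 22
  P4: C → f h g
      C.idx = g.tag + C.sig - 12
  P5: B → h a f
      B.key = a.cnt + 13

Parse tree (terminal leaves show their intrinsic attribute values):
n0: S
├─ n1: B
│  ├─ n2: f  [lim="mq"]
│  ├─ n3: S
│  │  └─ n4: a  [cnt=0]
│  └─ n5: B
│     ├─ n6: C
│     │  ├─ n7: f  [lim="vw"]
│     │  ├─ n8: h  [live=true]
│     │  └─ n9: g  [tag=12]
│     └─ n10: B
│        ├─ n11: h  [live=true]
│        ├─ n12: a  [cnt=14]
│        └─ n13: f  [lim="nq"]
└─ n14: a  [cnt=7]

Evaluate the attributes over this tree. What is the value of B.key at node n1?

1. n1.tag = "ww"  ["ww"]
2. n2.lim = "mq"  [terminal]
3. n4.cnt = 0  [terminal]
4. n3.acc = "zr"  ["zr"]
5. n3.idx = false  [a.cnt > 0]
6. n5.tag = "zrww"  [S.acc ++ B₀.tag]
7. n6.cnt = 11  [len(B₀.tag) + 7]
8. n6.sig = 3  [len(B₀.tag) - 1]
9. n7.lim = "vw"  [terminal]
10. n8.live = true  [terminal]
11. n9.tag = 12  [terminal]
12. n6.idx = 3  [g.tag + C.sig - 12]
13. n10.tag = "zrwwx"  [B₀.tag ++ "x"]
14. n11.live = true  [terminal]
15. n12.cnt = 14  [terminal]
16. n13.lim = "nq"  [terminal]
17. n10.key = 27  [a.cnt + 13]
18. n5.key = 26  [len(B₀.tag) + 22]
19. n1.key = 23  [B₁.key - 3]
20. n14.cnt = 7  [terminal]
21. n0.acc = "pk"  ["pk"]
22. n0.idx = true  [true]

23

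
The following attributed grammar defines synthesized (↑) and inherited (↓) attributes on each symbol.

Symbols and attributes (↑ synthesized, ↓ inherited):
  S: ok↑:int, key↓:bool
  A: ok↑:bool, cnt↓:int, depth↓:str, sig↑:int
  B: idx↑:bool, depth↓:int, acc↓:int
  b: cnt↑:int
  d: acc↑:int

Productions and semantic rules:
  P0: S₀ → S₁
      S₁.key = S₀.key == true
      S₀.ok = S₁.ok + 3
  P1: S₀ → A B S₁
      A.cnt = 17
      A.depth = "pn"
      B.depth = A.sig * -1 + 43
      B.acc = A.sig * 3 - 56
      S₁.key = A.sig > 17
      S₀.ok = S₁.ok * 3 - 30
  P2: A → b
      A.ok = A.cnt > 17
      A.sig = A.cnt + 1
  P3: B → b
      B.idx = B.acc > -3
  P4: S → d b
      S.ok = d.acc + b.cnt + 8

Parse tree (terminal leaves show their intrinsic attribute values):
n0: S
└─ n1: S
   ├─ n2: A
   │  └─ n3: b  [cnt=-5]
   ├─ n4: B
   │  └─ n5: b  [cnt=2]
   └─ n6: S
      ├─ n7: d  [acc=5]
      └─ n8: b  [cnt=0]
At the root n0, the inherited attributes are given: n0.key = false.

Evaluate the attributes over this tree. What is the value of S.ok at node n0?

12

1. n0.key = false  [given at root]
2. n1.key = false  [S₀.key == true]
3. n2.cnt = 17  [17]
4. n2.depth = "pn"  ["pn"]
5. n3.cnt = -5  [terminal]
6. n2.ok = false  [A.cnt > 17]
7. n2.sig = 18  [A.cnt + 1]
8. n4.depth = 25  [A.sig * -1 + 43]
9. n4.acc = -2  [A.sig * 3 - 56]
10. n5.cnt = 2  [terminal]
11. n4.idx = true  [B.acc > -3]
12. n6.key = true  [A.sig > 17]
13. n7.acc = 5  [terminal]
14. n8.cnt = 0  [terminal]
15. n6.ok = 13  [d.acc + b.cnt + 8]
16. n1.ok = 9  [S₁.ok * 3 - 30]
17. n0.ok = 12  [S₁.ok + 3]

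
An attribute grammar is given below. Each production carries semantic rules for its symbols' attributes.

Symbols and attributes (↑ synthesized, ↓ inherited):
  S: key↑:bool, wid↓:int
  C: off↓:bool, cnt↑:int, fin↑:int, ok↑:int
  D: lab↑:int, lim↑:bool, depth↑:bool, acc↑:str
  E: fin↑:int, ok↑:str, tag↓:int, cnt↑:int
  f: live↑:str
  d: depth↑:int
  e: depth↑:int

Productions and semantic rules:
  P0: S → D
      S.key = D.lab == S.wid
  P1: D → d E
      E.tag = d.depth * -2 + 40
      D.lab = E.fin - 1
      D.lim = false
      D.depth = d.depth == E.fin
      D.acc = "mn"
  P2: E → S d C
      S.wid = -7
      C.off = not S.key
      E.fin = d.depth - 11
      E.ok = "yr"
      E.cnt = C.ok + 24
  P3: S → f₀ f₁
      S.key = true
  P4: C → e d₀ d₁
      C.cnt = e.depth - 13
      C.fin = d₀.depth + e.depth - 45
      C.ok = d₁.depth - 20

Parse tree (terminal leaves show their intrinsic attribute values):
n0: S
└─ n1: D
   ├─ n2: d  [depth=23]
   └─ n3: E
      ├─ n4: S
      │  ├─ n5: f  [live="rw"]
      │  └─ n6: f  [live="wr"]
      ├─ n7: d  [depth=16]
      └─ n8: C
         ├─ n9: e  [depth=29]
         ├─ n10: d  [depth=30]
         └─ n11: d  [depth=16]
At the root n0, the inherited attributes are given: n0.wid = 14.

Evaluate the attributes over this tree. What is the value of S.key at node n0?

1. n0.wid = 14  [given at root]
2. n2.depth = 23  [terminal]
3. n3.tag = -6  [d.depth * -2 + 40]
4. n4.wid = -7  [-7]
5. n5.live = "rw"  [terminal]
6. n6.live = "wr"  [terminal]
7. n4.key = true  [true]
8. n7.depth = 16  [terminal]
9. n8.off = false  [not S.key]
10. n9.depth = 29  [terminal]
11. n10.depth = 30  [terminal]
12. n11.depth = 16  [terminal]
13. n8.cnt = 16  [e.depth - 13]
14. n8.fin = 14  [d₀.depth + e.depth - 45]
15. n8.ok = -4  [d₁.depth - 20]
16. n3.fin = 5  [d.depth - 11]
17. n3.ok = "yr"  ["yr"]
18. n3.cnt = 20  [C.ok + 24]
19. n1.lab = 4  [E.fin - 1]
20. n1.lim = false  [false]
21. n1.depth = false  [d.depth == E.fin]
22. n1.acc = "mn"  ["mn"]
23. n0.key = false  [D.lab == S.wid]

false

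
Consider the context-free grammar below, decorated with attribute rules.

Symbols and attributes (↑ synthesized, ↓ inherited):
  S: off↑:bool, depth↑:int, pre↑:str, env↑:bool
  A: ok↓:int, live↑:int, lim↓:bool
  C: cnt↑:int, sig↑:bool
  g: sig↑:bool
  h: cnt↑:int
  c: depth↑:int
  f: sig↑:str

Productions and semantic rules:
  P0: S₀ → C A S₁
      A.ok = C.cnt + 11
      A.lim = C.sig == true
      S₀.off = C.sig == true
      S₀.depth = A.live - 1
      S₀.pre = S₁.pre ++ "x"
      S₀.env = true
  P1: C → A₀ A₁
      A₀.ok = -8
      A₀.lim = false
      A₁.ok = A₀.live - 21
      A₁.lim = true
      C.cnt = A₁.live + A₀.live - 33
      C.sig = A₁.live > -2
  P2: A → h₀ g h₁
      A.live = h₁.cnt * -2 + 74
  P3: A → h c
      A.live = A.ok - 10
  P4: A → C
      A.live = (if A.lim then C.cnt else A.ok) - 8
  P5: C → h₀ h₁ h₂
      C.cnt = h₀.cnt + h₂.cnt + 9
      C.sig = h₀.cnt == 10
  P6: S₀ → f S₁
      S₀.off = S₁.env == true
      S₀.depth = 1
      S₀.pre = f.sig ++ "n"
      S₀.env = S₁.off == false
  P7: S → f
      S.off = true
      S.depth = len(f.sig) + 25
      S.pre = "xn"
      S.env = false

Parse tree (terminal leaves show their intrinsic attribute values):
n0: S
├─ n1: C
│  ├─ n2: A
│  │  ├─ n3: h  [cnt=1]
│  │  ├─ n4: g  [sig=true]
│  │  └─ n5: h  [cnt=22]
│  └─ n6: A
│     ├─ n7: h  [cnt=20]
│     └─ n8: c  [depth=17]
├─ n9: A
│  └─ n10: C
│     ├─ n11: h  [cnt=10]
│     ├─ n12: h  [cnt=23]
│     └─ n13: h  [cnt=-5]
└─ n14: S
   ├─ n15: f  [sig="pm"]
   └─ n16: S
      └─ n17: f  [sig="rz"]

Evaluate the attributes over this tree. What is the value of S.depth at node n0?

5

1. n2.ok = -8  [-8]
2. n2.lim = false  [false]
3. n3.cnt = 1  [terminal]
4. n4.sig = true  [terminal]
5. n5.cnt = 22  [terminal]
6. n2.live = 30  [h₁.cnt * -2 + 74]
7. n6.ok = 9  [A₀.live - 21]
8. n6.lim = true  [true]
9. n7.cnt = 20  [terminal]
10. n8.depth = 17  [terminal]
11. n6.live = -1  [A.ok - 10]
12. n1.cnt = -4  [A₁.live + A₀.live - 33]
13. n1.sig = true  [A₁.live > -2]
14. n9.ok = 7  [C.cnt + 11]
15. n9.lim = true  [C.sig == true]
16. n11.cnt = 10  [terminal]
17. n12.cnt = 23  [terminal]
18. n13.cnt = -5  [terminal]
19. n10.cnt = 14  [h₀.cnt + h₂.cnt + 9]
20. n10.sig = true  [h₀.cnt == 10]
21. n9.live = 6  [(if A.lim then C.cnt else A.ok) - 8]
22. n15.sig = "pm"  [terminal]
23. n17.sig = "rz"  [terminal]
24. n16.off = true  [true]
25. n16.depth = 27  [len(f.sig) + 25]
26. n16.pre = "xn"  ["xn"]
27. n16.env = false  [false]
28. n14.off = false  [S₁.env == true]
29. n14.depth = 1  [1]
30. n14.pre = "pmn"  [f.sig ++ "n"]
31. n14.env = false  [S₁.off == false]
32. n0.off = true  [C.sig == true]
33. n0.depth = 5  [A.live - 1]
34. n0.pre = "pmnx"  [S₁.pre ++ "x"]
35. n0.env = true  [true]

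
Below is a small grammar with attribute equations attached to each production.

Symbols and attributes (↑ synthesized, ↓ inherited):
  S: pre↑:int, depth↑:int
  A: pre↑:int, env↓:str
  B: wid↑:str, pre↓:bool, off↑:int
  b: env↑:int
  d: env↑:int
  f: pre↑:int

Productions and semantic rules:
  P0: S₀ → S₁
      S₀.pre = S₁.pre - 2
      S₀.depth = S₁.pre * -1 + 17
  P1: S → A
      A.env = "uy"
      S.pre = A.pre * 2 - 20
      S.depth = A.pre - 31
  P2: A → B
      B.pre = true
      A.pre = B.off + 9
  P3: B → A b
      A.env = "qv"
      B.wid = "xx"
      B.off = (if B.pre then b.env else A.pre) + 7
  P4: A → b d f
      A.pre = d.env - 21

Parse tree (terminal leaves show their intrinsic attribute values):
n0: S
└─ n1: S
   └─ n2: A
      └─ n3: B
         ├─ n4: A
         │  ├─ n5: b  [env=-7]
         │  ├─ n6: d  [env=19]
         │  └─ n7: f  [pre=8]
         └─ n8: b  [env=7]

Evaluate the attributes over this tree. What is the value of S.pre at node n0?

24

1. n2.env = "uy"  ["uy"]
2. n3.pre = true  [true]
3. n4.env = "qv"  ["qv"]
4. n5.env = -7  [terminal]
5. n6.env = 19  [terminal]
6. n7.pre = 8  [terminal]
7. n4.pre = -2  [d.env - 21]
8. n8.env = 7  [terminal]
9. n3.wid = "xx"  ["xx"]
10. n3.off = 14  [(if B.pre then b.env else A.pre) + 7]
11. n2.pre = 23  [B.off + 9]
12. n1.pre = 26  [A.pre * 2 - 20]
13. n1.depth = -8  [A.pre - 31]
14. n0.pre = 24  [S₁.pre - 2]
15. n0.depth = -9  [S₁.pre * -1 + 17]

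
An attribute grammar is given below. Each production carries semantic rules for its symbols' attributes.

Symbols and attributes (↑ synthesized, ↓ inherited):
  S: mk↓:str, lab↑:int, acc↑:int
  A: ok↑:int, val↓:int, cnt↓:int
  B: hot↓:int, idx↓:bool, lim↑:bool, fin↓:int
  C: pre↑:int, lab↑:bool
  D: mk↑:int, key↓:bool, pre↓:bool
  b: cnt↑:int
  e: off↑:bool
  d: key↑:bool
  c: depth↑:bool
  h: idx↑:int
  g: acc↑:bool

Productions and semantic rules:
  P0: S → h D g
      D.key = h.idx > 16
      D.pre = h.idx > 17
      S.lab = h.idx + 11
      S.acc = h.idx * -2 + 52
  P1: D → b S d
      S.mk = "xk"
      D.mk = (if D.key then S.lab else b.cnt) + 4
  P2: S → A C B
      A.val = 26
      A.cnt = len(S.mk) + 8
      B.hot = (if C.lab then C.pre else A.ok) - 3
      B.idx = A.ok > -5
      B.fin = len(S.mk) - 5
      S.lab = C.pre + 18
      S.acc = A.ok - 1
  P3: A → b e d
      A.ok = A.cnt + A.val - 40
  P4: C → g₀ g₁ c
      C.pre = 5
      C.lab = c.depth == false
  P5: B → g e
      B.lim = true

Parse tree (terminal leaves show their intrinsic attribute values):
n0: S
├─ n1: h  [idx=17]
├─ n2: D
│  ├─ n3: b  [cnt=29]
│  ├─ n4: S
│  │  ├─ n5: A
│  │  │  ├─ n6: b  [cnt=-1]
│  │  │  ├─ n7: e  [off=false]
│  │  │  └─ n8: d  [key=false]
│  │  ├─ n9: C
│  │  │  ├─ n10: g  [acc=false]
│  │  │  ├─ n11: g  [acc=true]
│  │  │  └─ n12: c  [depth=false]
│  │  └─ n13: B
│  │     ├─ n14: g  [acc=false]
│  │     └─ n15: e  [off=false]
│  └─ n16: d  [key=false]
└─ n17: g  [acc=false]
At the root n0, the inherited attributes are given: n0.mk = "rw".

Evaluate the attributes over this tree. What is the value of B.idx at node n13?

true

1. n0.mk = "rw"  [given at root]
2. n1.idx = 17  [terminal]
3. n2.key = true  [h.idx > 16]
4. n2.pre = false  [h.idx > 17]
5. n3.cnt = 29  [terminal]
6. n4.mk = "xk"  ["xk"]
7. n5.val = 26  [26]
8. n5.cnt = 10  [len(S.mk) + 8]
9. n6.cnt = -1  [terminal]
10. n7.off = false  [terminal]
11. n8.key = false  [terminal]
12. n5.ok = -4  [A.cnt + A.val - 40]
13. n10.acc = false  [terminal]
14. n11.acc = true  [terminal]
15. n12.depth = false  [terminal]
16. n9.pre = 5  [5]
17. n9.lab = true  [c.depth == false]
18. n13.hot = 2  [(if C.lab then C.pre else A.ok) - 3]
19. n13.idx = true  [A.ok > -5]
20. n13.fin = -3  [len(S.mk) - 5]
21. n14.acc = false  [terminal]
22. n15.off = false  [terminal]
23. n13.lim = true  [true]
24. n4.lab = 23  [C.pre + 18]
25. n4.acc = -5  [A.ok - 1]
26. n16.key = false  [terminal]
27. n2.mk = 27  [(if D.key then S.lab else b.cnt) + 4]
28. n17.acc = false  [terminal]
29. n0.lab = 28  [h.idx + 11]
30. n0.acc = 18  [h.idx * -2 + 52]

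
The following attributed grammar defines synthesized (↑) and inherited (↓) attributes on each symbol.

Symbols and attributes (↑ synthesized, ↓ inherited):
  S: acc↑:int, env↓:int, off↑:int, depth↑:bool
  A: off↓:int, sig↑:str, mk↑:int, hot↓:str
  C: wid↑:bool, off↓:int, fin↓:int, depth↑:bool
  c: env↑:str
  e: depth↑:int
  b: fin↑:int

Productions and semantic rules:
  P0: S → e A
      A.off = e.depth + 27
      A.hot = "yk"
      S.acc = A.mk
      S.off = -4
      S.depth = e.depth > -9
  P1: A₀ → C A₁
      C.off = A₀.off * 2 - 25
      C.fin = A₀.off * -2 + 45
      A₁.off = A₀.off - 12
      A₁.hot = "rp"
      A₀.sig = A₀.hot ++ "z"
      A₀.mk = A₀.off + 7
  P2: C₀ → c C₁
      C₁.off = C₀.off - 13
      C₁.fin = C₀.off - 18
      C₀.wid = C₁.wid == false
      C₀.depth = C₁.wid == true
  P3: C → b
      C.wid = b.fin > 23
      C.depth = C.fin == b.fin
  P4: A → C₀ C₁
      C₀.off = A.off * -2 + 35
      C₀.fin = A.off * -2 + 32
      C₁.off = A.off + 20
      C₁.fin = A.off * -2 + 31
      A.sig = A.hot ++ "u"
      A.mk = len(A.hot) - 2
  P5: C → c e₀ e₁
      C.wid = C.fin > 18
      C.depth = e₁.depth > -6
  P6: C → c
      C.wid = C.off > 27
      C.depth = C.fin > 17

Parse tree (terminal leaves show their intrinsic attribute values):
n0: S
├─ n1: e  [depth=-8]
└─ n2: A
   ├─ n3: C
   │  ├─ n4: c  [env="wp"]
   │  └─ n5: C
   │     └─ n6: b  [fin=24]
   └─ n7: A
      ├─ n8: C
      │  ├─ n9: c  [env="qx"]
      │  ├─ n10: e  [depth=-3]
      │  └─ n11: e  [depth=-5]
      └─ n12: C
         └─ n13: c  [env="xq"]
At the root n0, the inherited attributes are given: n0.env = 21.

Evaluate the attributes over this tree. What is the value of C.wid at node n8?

1. n0.env = 21  [given at root]
2. n1.depth = -8  [terminal]
3. n2.off = 19  [e.depth + 27]
4. n2.hot = "yk"  ["yk"]
5. n3.off = 13  [A₀.off * 2 - 25]
6. n3.fin = 7  [A₀.off * -2 + 45]
7. n4.env = "wp"  [terminal]
8. n5.off = 0  [C₀.off - 13]
9. n5.fin = -5  [C₀.off - 18]
10. n6.fin = 24  [terminal]
11. n5.wid = true  [b.fin > 23]
12. n5.depth = false  [C.fin == b.fin]
13. n3.wid = false  [C₁.wid == false]
14. n3.depth = true  [C₁.wid == true]
15. n7.off = 7  [A₀.off - 12]
16. n7.hot = "rp"  ["rp"]
17. n8.off = 21  [A.off * -2 + 35]
18. n8.fin = 18  [A.off * -2 + 32]
19. n9.env = "qx"  [terminal]
20. n10.depth = -3  [terminal]
21. n11.depth = -5  [terminal]
22. n8.wid = false  [C.fin > 18]
23. n8.depth = true  [e₁.depth > -6]
24. n12.off = 27  [A.off + 20]
25. n12.fin = 17  [A.off * -2 + 31]
26. n13.env = "xq"  [terminal]
27. n12.wid = false  [C.off > 27]
28. n12.depth = false  [C.fin > 17]
29. n7.sig = "rpu"  [A.hot ++ "u"]
30. n7.mk = 0  [len(A.hot) - 2]
31. n2.sig = "ykz"  [A₀.hot ++ "z"]
32. n2.mk = 26  [A₀.off + 7]
33. n0.acc = 26  [A.mk]
34. n0.off = -4  [-4]
35. n0.depth = true  [e.depth > -9]

false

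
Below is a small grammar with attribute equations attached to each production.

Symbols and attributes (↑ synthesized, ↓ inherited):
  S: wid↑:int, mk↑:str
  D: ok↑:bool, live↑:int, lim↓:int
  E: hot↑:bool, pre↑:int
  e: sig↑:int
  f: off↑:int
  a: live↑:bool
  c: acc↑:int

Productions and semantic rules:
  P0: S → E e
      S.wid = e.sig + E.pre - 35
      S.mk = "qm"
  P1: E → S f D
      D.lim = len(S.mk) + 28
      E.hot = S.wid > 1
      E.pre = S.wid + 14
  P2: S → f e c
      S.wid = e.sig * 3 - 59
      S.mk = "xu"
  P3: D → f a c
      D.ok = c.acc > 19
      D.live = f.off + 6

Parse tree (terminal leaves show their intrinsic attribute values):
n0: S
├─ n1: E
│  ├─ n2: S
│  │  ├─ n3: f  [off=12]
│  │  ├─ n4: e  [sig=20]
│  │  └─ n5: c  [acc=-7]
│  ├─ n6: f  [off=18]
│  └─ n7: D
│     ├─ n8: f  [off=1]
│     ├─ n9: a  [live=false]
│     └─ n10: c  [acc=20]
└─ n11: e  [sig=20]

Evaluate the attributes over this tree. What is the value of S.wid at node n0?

0

1. n3.off = 12  [terminal]
2. n4.sig = 20  [terminal]
3. n5.acc = -7  [terminal]
4. n2.wid = 1  [e.sig * 3 - 59]
5. n2.mk = "xu"  ["xu"]
6. n6.off = 18  [terminal]
7. n7.lim = 30  [len(S.mk) + 28]
8. n8.off = 1  [terminal]
9. n9.live = false  [terminal]
10. n10.acc = 20  [terminal]
11. n7.ok = true  [c.acc > 19]
12. n7.live = 7  [f.off + 6]
13. n1.hot = false  [S.wid > 1]
14. n1.pre = 15  [S.wid + 14]
15. n11.sig = 20  [terminal]
16. n0.wid = 0  [e.sig + E.pre - 35]
17. n0.mk = "qm"  ["qm"]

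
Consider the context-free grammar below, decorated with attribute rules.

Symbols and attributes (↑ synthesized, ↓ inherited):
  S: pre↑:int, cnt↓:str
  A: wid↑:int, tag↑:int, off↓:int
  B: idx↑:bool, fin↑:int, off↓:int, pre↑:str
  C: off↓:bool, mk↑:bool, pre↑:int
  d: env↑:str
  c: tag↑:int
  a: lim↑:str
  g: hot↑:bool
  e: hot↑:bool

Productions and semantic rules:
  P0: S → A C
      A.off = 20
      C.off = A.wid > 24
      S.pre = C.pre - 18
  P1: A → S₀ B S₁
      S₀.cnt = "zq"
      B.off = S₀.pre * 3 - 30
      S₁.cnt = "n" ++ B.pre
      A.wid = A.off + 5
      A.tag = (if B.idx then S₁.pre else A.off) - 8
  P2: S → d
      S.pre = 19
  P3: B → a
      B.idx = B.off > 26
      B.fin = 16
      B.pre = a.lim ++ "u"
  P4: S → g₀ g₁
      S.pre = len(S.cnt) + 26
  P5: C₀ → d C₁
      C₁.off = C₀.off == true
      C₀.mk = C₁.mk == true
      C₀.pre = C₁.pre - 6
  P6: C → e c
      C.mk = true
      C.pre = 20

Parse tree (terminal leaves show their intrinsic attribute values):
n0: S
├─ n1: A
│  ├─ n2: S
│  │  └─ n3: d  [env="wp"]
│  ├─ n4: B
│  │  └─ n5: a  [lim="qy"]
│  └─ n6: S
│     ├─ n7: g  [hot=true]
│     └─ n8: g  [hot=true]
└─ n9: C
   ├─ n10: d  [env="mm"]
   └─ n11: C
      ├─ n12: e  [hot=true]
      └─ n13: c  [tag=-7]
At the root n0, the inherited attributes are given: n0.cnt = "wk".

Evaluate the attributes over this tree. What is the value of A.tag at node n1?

1. n0.cnt = "wk"  [given at root]
2. n1.off = 20  [20]
3. n2.cnt = "zq"  ["zq"]
4. n3.env = "wp"  [terminal]
5. n2.pre = 19  [19]
6. n4.off = 27  [S₀.pre * 3 - 30]
7. n5.lim = "qy"  [terminal]
8. n4.idx = true  [B.off > 26]
9. n4.fin = 16  [16]
10. n4.pre = "qyu"  [a.lim ++ "u"]
11. n6.cnt = "nqyu"  ["n" ++ B.pre]
12. n7.hot = true  [terminal]
13. n8.hot = true  [terminal]
14. n6.pre = 30  [len(S.cnt) + 26]
15. n1.wid = 25  [A.off + 5]
16. n1.tag = 22  [(if B.idx then S₁.pre else A.off) - 8]
17. n9.off = true  [A.wid > 24]
18. n10.env = "mm"  [terminal]
19. n11.off = true  [C₀.off == true]
20. n12.hot = true  [terminal]
21. n13.tag = -7  [terminal]
22. n11.mk = true  [true]
23. n11.pre = 20  [20]
24. n9.mk = true  [C₁.mk == true]
25. n9.pre = 14  [C₁.pre - 6]
26. n0.pre = -4  [C.pre - 18]

22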